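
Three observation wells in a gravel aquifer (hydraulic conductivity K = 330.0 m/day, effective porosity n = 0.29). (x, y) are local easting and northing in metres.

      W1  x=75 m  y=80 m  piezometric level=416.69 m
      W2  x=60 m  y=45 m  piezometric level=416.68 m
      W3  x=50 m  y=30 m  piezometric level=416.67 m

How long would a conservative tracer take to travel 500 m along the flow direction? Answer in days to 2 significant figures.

Taking W1 as reference: W2−W1 = (-15, -35, -0.01); W3−W1 = (-25, -50, -0.02).
Determinant of the coordinate differences = (-15)·(-50) − (-25)·(-35) = -125.
∂h/∂x = [(-0.01)·(-50) − (-0.02)·(-35)] / -125 = +0.001600
∂h/∂y = [(-15)·(-0.02) − (-25)·(-0.01)] / -125 = -0.0004000
|∇h| = √(0.001600² + -0.0004000²) = 0.001649
Seepage velocity v = K·i/n = 330.0 × 0.001649 / 0.29 = 1.876 m/day.
t = 500 / 1.876 = 266.5 days.

270 days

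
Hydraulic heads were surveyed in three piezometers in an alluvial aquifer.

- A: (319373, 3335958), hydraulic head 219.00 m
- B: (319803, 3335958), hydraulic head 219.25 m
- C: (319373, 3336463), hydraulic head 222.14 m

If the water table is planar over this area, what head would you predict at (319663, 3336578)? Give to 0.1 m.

223.0 m

∂h/∂x = (219.25 − 219.00) / (319803 − 319373) = +0.0005814
∂h/∂y = (222.14 − 219.00) / (3336463 − 3335958) = +0.006218
h(319663, 3336578) = 219.00 + (+0.0005814)·(290) + (+0.006218)·(620) = 219.00 +0.169 +3.855 = 223.024 m.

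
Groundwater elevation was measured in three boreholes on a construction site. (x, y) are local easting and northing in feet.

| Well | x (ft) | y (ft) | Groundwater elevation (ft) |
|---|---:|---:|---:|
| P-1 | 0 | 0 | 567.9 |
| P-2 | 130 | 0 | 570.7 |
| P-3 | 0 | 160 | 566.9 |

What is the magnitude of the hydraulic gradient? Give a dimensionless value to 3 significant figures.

0.0224

∂h/∂x = (570.7 − 567.9) / (130 − 0) = +0.02154
∂h/∂y = (566.9 − 567.9) / (160 − 0) = -0.006250
|∇h| = √(0.02154² + -0.006250²) = 0.02243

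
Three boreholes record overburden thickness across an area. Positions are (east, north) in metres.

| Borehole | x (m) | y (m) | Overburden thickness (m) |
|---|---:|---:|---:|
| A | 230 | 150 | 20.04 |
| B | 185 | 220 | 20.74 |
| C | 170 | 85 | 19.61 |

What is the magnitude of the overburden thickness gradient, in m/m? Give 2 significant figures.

0.0089 m/m

Taking A as reference: B−A = (-45, 70, +0.70); C−A = (-60, -65, -0.43).
Determinant of the coordinate differences = (-45)·(-65) − (-60)·70 = 7125.
∂d/∂x = [(+0.70)·(-65) − (-0.43)·70] / 7125 = -0.002161
∂d/∂y = [(-45)·(-0.43) − (-60)·(+0.70)] / 7125 = +0.008611
|∇f| = √(-0.002161² + 0.008611²) = 0.008878 m/m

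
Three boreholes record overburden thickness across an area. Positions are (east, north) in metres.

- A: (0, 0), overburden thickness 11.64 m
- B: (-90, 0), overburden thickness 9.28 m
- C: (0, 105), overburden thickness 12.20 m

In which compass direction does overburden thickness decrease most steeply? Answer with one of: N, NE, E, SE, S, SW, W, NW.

∂d/∂x = (9.28 − 11.64) / (-90 − 0) = +0.02622
∂d/∂y = (12.20 − 11.64) / (105 − 0) = +0.005333
Steepest decrease is along −∇f = (-0.02622 E, -0.005333 N) → west.

W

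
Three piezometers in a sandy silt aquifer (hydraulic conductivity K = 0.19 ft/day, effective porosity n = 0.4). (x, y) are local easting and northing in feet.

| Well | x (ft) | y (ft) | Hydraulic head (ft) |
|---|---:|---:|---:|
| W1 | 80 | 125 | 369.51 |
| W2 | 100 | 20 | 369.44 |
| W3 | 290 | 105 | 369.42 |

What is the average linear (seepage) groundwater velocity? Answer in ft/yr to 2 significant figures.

0.12 ft/yr

With h = a·x + b·y + c and W1 as origin, the differences give:
  20·a + (-105)·b = -0.07
  210·a + (-20)·b = -0.09
Eliminate b (×(-20) and ×(-105), subtract): 21650·a = -8.050 → a = ∂h/∂x = -0.0003718
Back-substitute: b = ∂h/∂y = +0.0005958.
|∇h| = √(-0.0003718² + 0.0005958²) = 0.0007023
Seepage velocity v = K·i/n = 0.19 × 0.0007023 / 0.4 = 0.0003336 ft/day = 0.1218 ft/yr.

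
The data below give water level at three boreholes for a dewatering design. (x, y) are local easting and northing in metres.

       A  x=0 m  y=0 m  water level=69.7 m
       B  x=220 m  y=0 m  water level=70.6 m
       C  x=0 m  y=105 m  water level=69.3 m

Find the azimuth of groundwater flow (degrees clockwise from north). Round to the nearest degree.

∂h/∂x = (70.6 − 69.7) / (220 − 0) = +0.004091
∂h/∂y = (69.3 − 69.7) / (105 − 0) = -0.003810
Flow direction (−∇h) has components (-0.004091 E, +0.003810 N).
Azimuth = atan2(E, N) = atan2(-0.004091, +0.003810) = 313.0° ≈ 313°.

313°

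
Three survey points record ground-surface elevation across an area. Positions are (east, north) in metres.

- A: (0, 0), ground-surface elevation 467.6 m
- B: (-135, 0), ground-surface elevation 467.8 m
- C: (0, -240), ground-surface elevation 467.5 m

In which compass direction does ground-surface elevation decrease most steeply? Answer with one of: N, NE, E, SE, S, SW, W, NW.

∂z/∂x = (467.8 − 467.6) / (-135 − 0) = -0.001481
∂z/∂y = (467.5 − 467.6) / (-240 − 0) = +0.0004167
Steepest decrease is along −∇f = (+0.001481 E, -0.0004167 N) → east.

E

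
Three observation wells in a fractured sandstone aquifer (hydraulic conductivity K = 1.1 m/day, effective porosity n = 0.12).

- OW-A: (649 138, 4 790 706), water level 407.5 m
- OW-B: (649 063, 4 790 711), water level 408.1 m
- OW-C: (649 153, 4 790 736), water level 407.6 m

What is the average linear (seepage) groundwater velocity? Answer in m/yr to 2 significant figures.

With h = a·x + b·y + c and OW-A as origin, the differences give:
  (-75)·a + 5·b = +0.6
  15·a + 30·b = +0.1
Eliminate b (×30 and ×5, subtract): -2325·a = 17.50 → a = ∂h/∂x = -0.007527
Back-substitute: b = ∂h/∂y = +0.007097.
|∇h| = √(-0.007527² + 0.007097²) = 0.01035
Seepage velocity v = K·i/n = 1.1 × 0.01035 / 0.12 = 0.09488 m/day = 34.65 m/yr.

35 m/yr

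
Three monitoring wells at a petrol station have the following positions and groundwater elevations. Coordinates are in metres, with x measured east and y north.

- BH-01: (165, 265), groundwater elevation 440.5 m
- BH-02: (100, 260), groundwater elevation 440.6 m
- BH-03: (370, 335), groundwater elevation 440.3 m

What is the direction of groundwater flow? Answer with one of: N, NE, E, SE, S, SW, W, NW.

SE

With h = a·x + b·y + c and BH-01 as origin, the differences give:
  (-65)·a + (-5)·b = +0.1
  205·a + 70·b = -0.2
Eliminate b (×70 and ×(-5), subtract): -3525·a = 6.00 → a = ∂h/∂x = -0.001702
Back-substitute: b = ∂h/∂y = +0.002128.
Flow = −∇h = (+0.001702 east, -0.002128 north), which points southeast.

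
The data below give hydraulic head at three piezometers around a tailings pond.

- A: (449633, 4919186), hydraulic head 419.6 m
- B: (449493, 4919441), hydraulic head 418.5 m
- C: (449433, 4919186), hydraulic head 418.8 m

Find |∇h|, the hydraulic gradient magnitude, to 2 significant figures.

0.0045

Three-point gradient (reference A): Δ to B = (-140, 255, -1.1), Δ to C = (-200, 0, -0.8).
∂h/∂x = +0.004000, ∂h/∂y = -0.002118 (det = 51000).
|∇h| = √(0.004000² + -0.002118²) = 0.004526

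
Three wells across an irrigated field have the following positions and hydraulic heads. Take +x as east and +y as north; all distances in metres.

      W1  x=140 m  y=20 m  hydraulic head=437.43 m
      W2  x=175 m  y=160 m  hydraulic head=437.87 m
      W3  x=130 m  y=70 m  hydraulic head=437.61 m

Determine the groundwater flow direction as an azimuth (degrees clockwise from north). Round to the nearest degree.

163°

Taking W1 as reference: W2−W1 = (35, 140, +0.44); W3−W1 = (-10, 50, +0.18).
Solve a·Δx + b·Δy = Δh: det = 35·50 − (-10)·140 = 3150.
∂h/∂x = [(+0.44)·50 − (+0.18)·140] / 3150 = -0.001016
∂h/∂y = [35·(+0.18) − (-10)·(+0.44)] / 3150 = +0.003397
Flow direction (−∇h) has components (+0.001016 E, -0.003397 N).
Azimuth = atan2(E, N) = atan2(+0.001016, -0.003397) = 163.3° ≈ 163°.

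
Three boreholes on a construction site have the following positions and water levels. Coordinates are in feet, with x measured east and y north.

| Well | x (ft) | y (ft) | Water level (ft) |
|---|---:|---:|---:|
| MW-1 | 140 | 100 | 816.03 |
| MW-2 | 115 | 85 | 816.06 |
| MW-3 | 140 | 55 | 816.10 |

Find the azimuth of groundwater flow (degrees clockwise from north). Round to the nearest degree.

Differences from MW-1: to MW-2 (Δx, Δy, Δh) = (-25, -15, +0.03); to MW-3 = (0, -45, +0.07).
Solve a·Δx + b·Δy = Δh: det = (-25)·(-45) − 0·(-15) = 1125.
∂h/∂x = [(+0.03)·(-45) − (+0.07)·(-15)] / 1125 = -0.0002667
∂h/∂y = [(-25)·(+0.07) − 0·(+0.03)] / 1125 = -0.001556
Flow direction (−∇h) has components (+0.0002667 E, +0.001556 N).
Azimuth = atan2(E, N) = atan2(+0.0002667, +0.001556) = 9.7° ≈ 010°.

010°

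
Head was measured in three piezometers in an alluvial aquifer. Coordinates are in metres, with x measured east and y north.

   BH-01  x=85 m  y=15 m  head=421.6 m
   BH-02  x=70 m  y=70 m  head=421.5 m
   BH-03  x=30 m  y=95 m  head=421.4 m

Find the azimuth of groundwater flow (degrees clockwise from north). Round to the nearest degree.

310°

Taking BH-01 as reference: BH-02−BH-01 = (-15, 55, -0.1); BH-03−BH-01 = (-55, 80, -0.2).
Solve a·Δx + b·Δy = Δh: det = (-15)·80 − (-55)·55 = 1825.
∂h/∂x = [(-0.1)·80 − (-0.2)·55] / 1825 = +0.001644
∂h/∂y = [(-15)·(-0.2) − (-55)·(-0.1)] / 1825 = -0.001370
Flow direction (−∇h) has components (-0.001644 E, +0.001370 N).
Azimuth = atan2(E, N) = atan2(-0.001644, +0.001370) = 309.8° ≈ 310°.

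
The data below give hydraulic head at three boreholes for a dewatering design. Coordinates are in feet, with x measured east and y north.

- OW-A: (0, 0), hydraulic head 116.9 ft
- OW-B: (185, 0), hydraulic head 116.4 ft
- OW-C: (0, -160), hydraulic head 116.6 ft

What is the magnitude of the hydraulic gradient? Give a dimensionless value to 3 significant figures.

0.00329

∂h/∂x = (116.4 − 116.9) / (185 − 0) = -0.002703
∂h/∂y = (116.6 − 116.9) / (-160 − 0) = +0.001875
|∇h| = √(-0.002703² + 0.001875²) = 0.00329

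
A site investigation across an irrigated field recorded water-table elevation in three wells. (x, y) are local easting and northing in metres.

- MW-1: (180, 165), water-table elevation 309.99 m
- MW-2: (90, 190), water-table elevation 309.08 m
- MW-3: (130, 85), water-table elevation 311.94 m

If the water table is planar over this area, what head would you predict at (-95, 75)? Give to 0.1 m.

311.6 m

Differences from MW-1: to MW-2 (Δx, Δy, Δh) = (-90, 25, -0.91); to MW-3 = (-50, -80, +1.95).
Solve a·Δx + b·Δy = Δh: det = (-90)·(-80) − (-50)·25 = 8450.
∂h/∂x = [(-0.91)·(-80) − (+1.95)·25] / 8450 = +0.002846
∂h/∂y = [(-90)·(+1.95) − (-50)·(-0.91)] / 8450 = -0.02615
h(-95, 75) = 309.99 + (+0.002846)·(-275) + (-0.02615)·(-90) = 309.99 -0.783 +2.354 = 311.561 m.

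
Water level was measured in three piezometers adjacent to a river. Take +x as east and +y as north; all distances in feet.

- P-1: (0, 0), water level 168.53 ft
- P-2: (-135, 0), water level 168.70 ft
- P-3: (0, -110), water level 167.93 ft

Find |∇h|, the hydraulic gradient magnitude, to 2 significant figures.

0.0056

∂h/∂x = (168.70 − 168.53) / (-135 − 0) = -0.001259
∂h/∂y = (167.93 − 168.53) / (-110 − 0) = +0.005455
|∇h| = √(-0.001259² + 0.005455²) = 0.005598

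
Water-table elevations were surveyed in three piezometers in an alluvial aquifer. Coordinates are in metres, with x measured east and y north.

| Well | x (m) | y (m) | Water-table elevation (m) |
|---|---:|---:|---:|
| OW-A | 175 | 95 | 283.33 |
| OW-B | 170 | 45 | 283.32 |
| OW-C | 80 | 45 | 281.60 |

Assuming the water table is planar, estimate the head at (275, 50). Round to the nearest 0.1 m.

285.3 m

Taking OW-A as reference: OW-B−OW-A = (-5, -50, -0.01); OW-C−OW-A = (-95, -50, -1.73).
Determinant of the coordinate differences = (-5)·(-50) − (-95)·(-50) = -4500.
∂h/∂x = [(-0.01)·(-50) − (-1.73)·(-50)] / -4500 = +0.01911
∂h/∂y = [(-5)·(-1.73) − (-95)·(-0.01)] / -4500 = -0.001711
h(275, 50) = 283.33 + (+0.01911)·(100) + (-0.001711)·(-45) = 283.33 +1.911 +0.077 = 285.318 m.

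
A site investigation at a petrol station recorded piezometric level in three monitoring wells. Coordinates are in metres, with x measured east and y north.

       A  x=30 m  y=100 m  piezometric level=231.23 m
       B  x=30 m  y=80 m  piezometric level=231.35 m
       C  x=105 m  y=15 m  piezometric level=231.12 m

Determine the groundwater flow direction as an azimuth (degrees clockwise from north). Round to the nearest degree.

Taking A as reference: B−A = (0, -20, +0.12); C−A = (75, -85, -0.11).
Determinant of the coordinate differences = 0·(-85) − 75·(-20) = 1500.
∂h/∂x = [(+0.12)·(-85) − (-0.11)·(-20)] / 1500 = -0.008267
∂h/∂y = [0·(-0.11) − 75·(+0.12)] / 1500 = -0.006000
Flow direction (−∇h) has components (+0.008267 E, +0.006000 N).
Azimuth = atan2(E, N) = atan2(+0.008267, +0.006000) = 54.0° ≈ 054°.

054°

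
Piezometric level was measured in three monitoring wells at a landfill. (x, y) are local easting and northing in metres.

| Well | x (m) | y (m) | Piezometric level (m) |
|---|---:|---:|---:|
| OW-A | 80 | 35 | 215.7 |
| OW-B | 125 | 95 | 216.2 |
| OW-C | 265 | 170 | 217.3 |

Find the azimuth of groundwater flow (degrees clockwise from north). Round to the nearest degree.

With h = a·x + b·y + c and OW-A as origin, the differences give:
  45·a + 60·b = +0.5
  185·a + 135·b = +1.6
Eliminate b (×135 and ×60, subtract): -5025·a = -28.50 → a = ∂h/∂x = +0.005672
Back-substitute: b = ∂h/∂y = +0.004080.
Flow direction (−∇h) has components (-0.005672 E, -0.004080 N).
Azimuth = atan2(E, N) = atan2(-0.005672, -0.004080) = 234.3° ≈ 234°.

234°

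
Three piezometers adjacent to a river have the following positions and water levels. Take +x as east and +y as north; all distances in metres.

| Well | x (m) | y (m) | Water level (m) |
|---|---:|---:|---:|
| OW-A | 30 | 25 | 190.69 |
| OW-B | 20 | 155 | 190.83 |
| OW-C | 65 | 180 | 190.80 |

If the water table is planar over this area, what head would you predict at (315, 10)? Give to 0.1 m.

Differences from OW-A: to OW-B (Δx, Δy, Δh) = (-10, 130, +0.14); to OW-C = (35, 155, +0.11).
Solve a·Δx + b·Δy = Δh: det = (-10)·155 − 35·130 = -6100.
∂h/∂x = [(+0.14)·155 − (+0.11)·130] / -6100 = -0.001213
∂h/∂y = [(-10)·(+0.11) − 35·(+0.14)] / -6100 = +0.0009836
h(315, 10) = 190.69 + (-0.001213)·(285) + (+0.0009836)·(-15) = 190.69 -0.346 -0.015 = 190.330 m.

190.3 m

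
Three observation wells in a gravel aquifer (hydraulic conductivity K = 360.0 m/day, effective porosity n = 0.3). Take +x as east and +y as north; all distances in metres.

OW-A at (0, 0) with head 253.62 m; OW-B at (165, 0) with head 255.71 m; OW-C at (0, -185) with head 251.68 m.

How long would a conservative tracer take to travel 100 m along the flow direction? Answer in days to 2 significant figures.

5.1 days

∂h/∂x = (255.71 − 253.62) / (165 − 0) = +0.01267
∂h/∂y = (251.68 − 253.62) / (-185 − 0) = +0.01049
|∇h| = √(0.01267² + 0.01049²) = 0.01645
Seepage velocity v = K·i/n = 360.0 × 0.01645 / 0.3 = 19.74 m/day.
t = 100 / 19.74 = 5.066 days.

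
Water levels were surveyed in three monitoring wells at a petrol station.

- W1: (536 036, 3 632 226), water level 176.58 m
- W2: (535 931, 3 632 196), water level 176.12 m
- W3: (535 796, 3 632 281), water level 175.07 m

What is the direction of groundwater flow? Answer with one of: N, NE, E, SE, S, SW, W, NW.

NW

With h = a·x + b·y + c and W1 as origin, the differences give:
  (-105)·a + (-30)·b = -0.46
  (-240)·a + 55·b = -1.51
Eliminate b (×55 and ×(-30), subtract): -12975·a = -70.600 → a = ∂h/∂x = +0.005441
Back-substitute: b = ∂h/∂y = -0.003711.
Flow = −∇h = (-0.005441 east, +0.003711 north), which points northwest.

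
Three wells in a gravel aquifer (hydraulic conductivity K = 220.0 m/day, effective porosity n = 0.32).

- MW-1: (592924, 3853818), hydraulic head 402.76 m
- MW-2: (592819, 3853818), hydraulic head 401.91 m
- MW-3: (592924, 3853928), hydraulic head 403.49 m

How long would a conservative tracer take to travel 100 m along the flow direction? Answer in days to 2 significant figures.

14 days

∂h/∂x = (401.91 − 402.76) / (592819 − 592924) = +0.008095
∂h/∂y = (403.49 − 402.76) / (3853928 − 3853818) = +0.006636
|∇h| = √(0.008095² + 0.006636²) = 0.01047
Seepage velocity v = K·i/n = 220.0 × 0.01047 / 0.32 = 7.198 m/day.
t = 100 / 7.198 = 13.89 days.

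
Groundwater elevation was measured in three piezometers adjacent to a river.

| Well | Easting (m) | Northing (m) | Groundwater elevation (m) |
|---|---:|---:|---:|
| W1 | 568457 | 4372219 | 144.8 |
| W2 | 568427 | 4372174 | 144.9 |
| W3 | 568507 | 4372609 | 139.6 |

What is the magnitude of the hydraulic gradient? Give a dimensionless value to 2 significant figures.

0.026

Differences from W1: to W2 (Δx, Δy, Δh) = (-30, -45, +0.1); to W3 = (50, 390, -5.2).
Solve a·Δx + b·Δy = Δh: det = (-30)·390 − 50·(-45) = -9450.
∂h/∂x = [(+0.1)·390 − (-5.2)·(-45)] / -9450 = +0.02063
∂h/∂y = [(-30)·(-5.2) − 50·(+0.1)] / -9450 = -0.01598
|∇h| = √(0.02063² + -0.01598²) = 0.0261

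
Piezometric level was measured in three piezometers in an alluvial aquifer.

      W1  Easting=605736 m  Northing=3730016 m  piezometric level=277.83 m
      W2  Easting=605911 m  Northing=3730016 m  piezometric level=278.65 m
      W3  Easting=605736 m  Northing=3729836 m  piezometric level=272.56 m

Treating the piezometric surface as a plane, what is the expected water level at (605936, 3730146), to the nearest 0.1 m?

∂h/∂x = (278.65 − 277.83) / (605911 − 605736) = +0.004686
∂h/∂y = (272.56 − 277.83) / (3729836 − 3730016) = +0.02928
h(605936, 3730146) = 277.83 + (+0.004686)·(200) + (+0.02928)·(130) = 277.83 +0.937 +3.806 = 282.573 m.

282.6 m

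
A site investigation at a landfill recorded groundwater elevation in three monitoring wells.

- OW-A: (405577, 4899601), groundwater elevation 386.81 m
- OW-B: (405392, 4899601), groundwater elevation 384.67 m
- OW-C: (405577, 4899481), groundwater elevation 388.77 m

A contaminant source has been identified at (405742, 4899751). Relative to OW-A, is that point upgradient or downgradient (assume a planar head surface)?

downgradient

∂h/∂x = (384.67 − 386.81) / (405392 − 405577) = +0.01157
∂h/∂y = (388.77 − 386.81) / (4899481 − 4899601) = -0.01633
Head at (405742, 4899751) = 386.81 + (+0.01157)·(165) + (-0.01633)·(150) = 386.27 m.
That is lower than the 386.81 m at OW-A, so the point is downgradient.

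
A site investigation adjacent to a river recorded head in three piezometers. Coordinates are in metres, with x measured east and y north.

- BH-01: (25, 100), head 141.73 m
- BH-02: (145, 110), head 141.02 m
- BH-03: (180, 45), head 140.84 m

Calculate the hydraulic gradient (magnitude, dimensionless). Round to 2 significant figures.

Differences from BH-01: to BH-02 (Δx, Δy, Δh) = (120, 10, -0.71); to BH-03 = (155, -55, -0.89).
Determinant of the coordinate differences = 120·(-55) − 155·10 = -8150.
∂h/∂x = [(-0.71)·(-55) − (-0.89)·10] / -8150 = -0.005883
∂h/∂y = [120·(-0.89) − 155·(-0.71)] / -8150 = -0.0003988
|∇h| = √(-0.005883² + -0.0003988²) = 0.005897

0.0059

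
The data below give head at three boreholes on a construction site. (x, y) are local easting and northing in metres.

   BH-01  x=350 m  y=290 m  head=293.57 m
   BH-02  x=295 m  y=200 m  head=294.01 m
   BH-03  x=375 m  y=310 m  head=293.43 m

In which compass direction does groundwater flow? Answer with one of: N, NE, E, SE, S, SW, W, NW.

Three-point gradient (reference BH-01): Δ to BH-02 = (-55, -90, +0.44), Δ to BH-03 = (25, 20, -0.14).
∂h/∂x = -0.003304, ∂h/∂y = -0.002870 (det = 1150).
Flow = −∇h = (+0.003304 east, +0.002870 north), which points northeast.

NE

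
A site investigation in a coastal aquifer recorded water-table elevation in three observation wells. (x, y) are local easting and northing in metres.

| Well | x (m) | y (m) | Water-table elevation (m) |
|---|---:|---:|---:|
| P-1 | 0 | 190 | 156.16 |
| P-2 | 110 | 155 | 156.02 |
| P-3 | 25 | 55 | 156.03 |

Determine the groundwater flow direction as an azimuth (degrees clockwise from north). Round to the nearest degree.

127°

Differences from P-1: to P-2 (Δx, Δy, Δh) = (110, -35, -0.14); to P-3 = (25, -135, -0.13).
Determinant of the coordinate differences = 110·(-135) − 25·(-35) = -13975.
∂h/∂x = [(-0.14)·(-135) − (-0.13)·(-35)] / -13975 = -0.001027
∂h/∂y = [110·(-0.13) − 25·(-0.14)] / -13975 = +0.0007728
Flow direction (−∇h) has components (+0.001027 E, -0.0007728 N).
Azimuth = atan2(E, N) = atan2(+0.001027, -0.0007728) = 127.0° ≈ 127°.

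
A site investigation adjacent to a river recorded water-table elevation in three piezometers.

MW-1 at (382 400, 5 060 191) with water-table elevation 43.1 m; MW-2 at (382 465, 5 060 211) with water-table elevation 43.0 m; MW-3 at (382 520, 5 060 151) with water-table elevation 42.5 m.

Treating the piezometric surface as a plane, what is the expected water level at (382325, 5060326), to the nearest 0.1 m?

44.1 m

Differences from MW-1: to MW-2 (Δx, Δy, Δh) = (65, 20, -0.1); to MW-3 = (120, -40, -0.6).
Determinant of the coordinate differences = 65·(-40) − 120·20 = -5000.
∂h/∂x = [(-0.1)·(-40) − (-0.6)·20] / -5000 = -0.003200
∂h/∂y = [65·(-0.6) − 120·(-0.1)] / -5000 = +0.005400
h(382325, 5060326) = 43.1 + (-0.003200)·(-75) + (+0.005400)·(135) = 43.1 +0.240 +0.729 = 44.069 m.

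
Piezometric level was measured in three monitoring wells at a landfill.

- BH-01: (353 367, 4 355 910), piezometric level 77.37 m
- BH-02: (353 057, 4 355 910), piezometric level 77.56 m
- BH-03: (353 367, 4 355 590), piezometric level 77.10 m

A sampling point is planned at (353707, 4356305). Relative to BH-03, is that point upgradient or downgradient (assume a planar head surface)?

upgradient

∂h/∂x = (77.56 − 77.37) / (353057 − 353367) = -0.0006129
∂h/∂y = (77.10 − 77.37) / (4355590 − 4355910) = +0.0008438
Head at (353707, 4356305) = 77.37 + (-0.0006129)·(340) + (+0.0008438)·(395) = 77.49 m.
That is higher than the 77.10 m at BH-03, so the point is upgradient.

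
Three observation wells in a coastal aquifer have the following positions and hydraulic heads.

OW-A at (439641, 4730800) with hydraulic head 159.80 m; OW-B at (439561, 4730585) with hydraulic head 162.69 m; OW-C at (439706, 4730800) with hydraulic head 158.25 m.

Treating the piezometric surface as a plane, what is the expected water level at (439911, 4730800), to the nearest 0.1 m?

Differences from OW-A: to OW-B (Δx, Δy, Δh) = (-80, -215, +2.89); to OW-C = (65, 0, -1.55).
Solve a·Δx + b·Δy = Δh: det = (-80)·0 − 65·(-215) = 13975.
∂h/∂x = [(+2.89)·0 − (-1.55)·(-215)] / 13975 = -0.02385
∂h/∂y = [(-80)·(-1.55) − 65·(+2.89)] / 13975 = -0.004569
h(439911, 4730800) = 159.80 + (-0.02385)·(270) + (-0.004569)·(0) = 159.80 -6.438 -0.000 = 153.362 m.

153.4 m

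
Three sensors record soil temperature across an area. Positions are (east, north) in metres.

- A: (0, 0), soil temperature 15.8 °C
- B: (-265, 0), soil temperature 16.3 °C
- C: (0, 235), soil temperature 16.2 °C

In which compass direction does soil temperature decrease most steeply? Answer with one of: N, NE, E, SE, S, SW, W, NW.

∂T/∂x = (16.3 − 15.8) / (-265 − 0) = -0.001887
∂T/∂y = (16.2 − 15.8) / (235 − 0) = +0.001702
Steepest decrease is along −∇f = (+0.001887 E, -0.001702 N) → southeast.

SE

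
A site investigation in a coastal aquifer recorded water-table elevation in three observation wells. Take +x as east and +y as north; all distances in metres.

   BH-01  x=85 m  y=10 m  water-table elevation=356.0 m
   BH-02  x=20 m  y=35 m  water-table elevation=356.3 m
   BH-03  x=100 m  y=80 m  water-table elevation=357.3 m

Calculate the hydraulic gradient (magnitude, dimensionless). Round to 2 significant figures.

Taking BH-01 as reference: BH-02−BH-01 = (-65, 25, +0.3); BH-03−BH-01 = (15, 70, +1.3).
Determinant of the coordinate differences = (-65)·70 − 15·25 = -4925.
∂h/∂x = [(+0.3)·70 − (+1.3)·25] / -4925 = +0.002335
∂h/∂y = [(-65)·(+1.3) − 15·(+0.3)] / -4925 = +0.01807
|∇h| = √(0.002335² + 0.01807²) = 0.01822

0.018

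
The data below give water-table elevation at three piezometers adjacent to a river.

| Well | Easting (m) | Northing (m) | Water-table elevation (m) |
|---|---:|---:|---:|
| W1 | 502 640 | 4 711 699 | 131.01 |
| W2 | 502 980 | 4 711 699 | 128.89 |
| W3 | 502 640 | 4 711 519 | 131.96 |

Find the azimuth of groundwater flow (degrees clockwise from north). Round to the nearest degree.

050°

∂h/∂x = (128.89 − 131.01) / (502980 − 502640) = -0.006235
∂h/∂y = (131.96 − 131.01) / (4711519 − 4711699) = -0.005278
Flow direction (−∇h) has components (+0.006235 E, +0.005278 N).
Azimuth = atan2(E, N) = atan2(+0.006235, +0.005278) = 49.8° ≈ 050°.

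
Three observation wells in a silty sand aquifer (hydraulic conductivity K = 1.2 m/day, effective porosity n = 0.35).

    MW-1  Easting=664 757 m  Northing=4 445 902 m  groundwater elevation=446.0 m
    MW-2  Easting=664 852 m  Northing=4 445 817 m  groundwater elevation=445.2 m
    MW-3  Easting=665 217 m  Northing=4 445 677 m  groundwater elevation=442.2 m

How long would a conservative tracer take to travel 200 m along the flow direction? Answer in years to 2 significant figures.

With h = a·x + b·y + c and MW-1 as origin, the differences give:
  95·a + (-85)·b = -0.8
  460·a + (-225)·b = -3.8
Eliminate b (×(-225) and ×(-85), subtract): 17725·a = -143.00 → a = ∂h/∂x = -0.008068
Back-substitute: b = ∂h/∂y = +0.0003949.
|∇h| = √(-0.008068² + 0.0003949²) = 0.008078
Seepage velocity v = K·i/n = 1.2 × 0.008078 / 0.35 = 0.0277 m/day.
t = 200 / 0.0277 = 7220 days = 19.8 years.

20 years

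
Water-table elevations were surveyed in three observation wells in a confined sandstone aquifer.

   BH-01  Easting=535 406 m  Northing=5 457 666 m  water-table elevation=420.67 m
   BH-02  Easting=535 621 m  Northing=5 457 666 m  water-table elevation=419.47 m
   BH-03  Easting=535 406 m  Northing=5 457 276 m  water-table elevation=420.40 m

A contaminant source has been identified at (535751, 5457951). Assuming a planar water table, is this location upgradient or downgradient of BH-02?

downgradient

∂h/∂x = (419.47 − 420.67) / (535621 − 535406) = -0.005581
∂h/∂y = (420.40 − 420.67) / (5457276 − 5457666) = +0.0006923
Head at (535751, 5457951) = 420.67 + (-0.005581)·(345) + (+0.0006923)·(285) = 418.94 m.
That is lower than the 419.47 m at BH-02, so the point is downgradient.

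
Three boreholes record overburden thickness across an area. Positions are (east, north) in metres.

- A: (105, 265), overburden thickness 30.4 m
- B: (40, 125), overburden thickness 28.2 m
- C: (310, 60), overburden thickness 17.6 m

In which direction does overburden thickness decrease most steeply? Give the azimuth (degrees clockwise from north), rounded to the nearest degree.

134°

With d = a·x + b·y + c and A as origin, the differences give:
  (-65)·a + (-140)·b = -2.2
  205·a + (-205)·b = -12.8
Eliminate b (×(-205) and ×(-140), subtract): 42025·a = -1341.00 → a = ∂d/∂x = -0.03191
Back-substitute: b = ∂d/∂y = +0.03053.
Steepest decrease is along −∇f: components (+0.03191 E, -0.03053 N).
Azimuth = atan2(+0.03191, -0.03053) = 133.7° ≈ 134°.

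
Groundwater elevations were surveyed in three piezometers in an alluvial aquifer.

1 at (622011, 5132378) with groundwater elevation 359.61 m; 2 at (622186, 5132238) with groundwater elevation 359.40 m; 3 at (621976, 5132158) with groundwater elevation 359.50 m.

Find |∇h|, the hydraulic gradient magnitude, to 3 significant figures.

With h = a·x + b·y + c and 1 as origin, the differences give:
  175·a + (-140)·b = -0.21
  (-35)·a + (-220)·b = -0.11
Eliminate b (×(-220) and ×(-140), subtract): -43400·a = 30.800 → a = ∂h/∂x = -0.0007097
Back-substitute: b = ∂h/∂y = +0.0006129.
|∇h| = √(-0.0007097² + 0.0006129²) = 0.0009377

0.000938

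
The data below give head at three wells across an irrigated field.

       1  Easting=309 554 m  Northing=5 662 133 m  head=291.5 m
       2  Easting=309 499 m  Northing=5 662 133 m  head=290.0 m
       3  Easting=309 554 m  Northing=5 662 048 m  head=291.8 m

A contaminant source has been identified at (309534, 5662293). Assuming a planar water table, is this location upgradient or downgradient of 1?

downgradient

∂h/∂x = (290.0 − 291.5) / (309499 − 309554) = +0.02727
∂h/∂y = (291.8 − 291.5) / (5662048 − 5662133) = -0.003529
Head at (309534, 5662293) = 291.5 + (+0.02727)·(-20) + (-0.003529)·(160) = 290.39 m.
That is lower than the 291.5 m at 1, so the point is downgradient.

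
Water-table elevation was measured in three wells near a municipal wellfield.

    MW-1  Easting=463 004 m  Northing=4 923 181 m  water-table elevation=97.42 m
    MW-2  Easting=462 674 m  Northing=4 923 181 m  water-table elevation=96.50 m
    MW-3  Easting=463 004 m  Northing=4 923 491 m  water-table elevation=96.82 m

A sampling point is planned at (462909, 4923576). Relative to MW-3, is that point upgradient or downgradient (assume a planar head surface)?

∂h/∂x = (96.50 − 97.42) / (462674 − 463004) = +0.002788
∂h/∂y = (96.82 − 97.42) / (4923491 − 4923181) = -0.001935
Head at (462909, 4923576) = 97.42 + (+0.002788)·(-95) + (-0.001935)·(395) = 96.39 m.
That is lower than the 96.82 m at MW-3, so the point is downgradient.

downgradient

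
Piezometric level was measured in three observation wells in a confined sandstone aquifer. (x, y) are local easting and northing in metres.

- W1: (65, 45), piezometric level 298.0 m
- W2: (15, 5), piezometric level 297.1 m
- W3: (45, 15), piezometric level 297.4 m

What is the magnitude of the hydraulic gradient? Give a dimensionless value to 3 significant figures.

0.0177

With h = a·x + b·y + c and W1 as origin, the differences give:
  (-50)·a + (-40)·b = -0.9
  (-20)·a + (-30)·b = -0.6
Eliminate b (×(-30) and ×(-40), subtract): 700·a = 3.00 → a = ∂h/∂x = +0.004286
Back-substitute: b = ∂h/∂y = +0.01714.
|∇h| = √(0.004286² + 0.01714²) = 0.01767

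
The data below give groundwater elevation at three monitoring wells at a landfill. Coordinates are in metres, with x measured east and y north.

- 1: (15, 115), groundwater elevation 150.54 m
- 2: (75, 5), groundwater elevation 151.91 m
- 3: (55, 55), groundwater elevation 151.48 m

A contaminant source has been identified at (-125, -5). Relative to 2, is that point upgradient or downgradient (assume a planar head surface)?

downgradient

Three-point gradient (reference 1): Δ to 2 = (60, -110, +1.37), Δ to 3 = (40, -60, +0.94).
∂h/∂x = +0.02650, ∂h/∂y = +0.002000 (det = 800).
Head at (-125, -5) = 150.54 + (+0.02650)·(-140) + (+0.002000)·(-120) = 146.59 m.
That is lower than the 151.91 m at 2, so the point is downgradient.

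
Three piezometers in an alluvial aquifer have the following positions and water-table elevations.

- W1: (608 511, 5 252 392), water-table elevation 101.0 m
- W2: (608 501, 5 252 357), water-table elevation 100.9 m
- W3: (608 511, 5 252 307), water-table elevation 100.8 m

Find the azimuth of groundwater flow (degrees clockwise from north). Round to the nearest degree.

With h = a·x + b·y + c and W1 as origin, the differences give:
  (-10)·a + (-35)·b = -0.1
  0·a + (-85)·b = -0.2
Eliminate b (×(-85) and ×(-35), subtract): 850·a = 1.50 → a = ∂h/∂x = +0.001765
Back-substitute: b = ∂h/∂y = +0.002353.
Flow direction (−∇h) has components (-0.001765 E, -0.002353 N).
Azimuth = atan2(E, N) = atan2(-0.001765, -0.002353) = 216.9° ≈ 217°.

217°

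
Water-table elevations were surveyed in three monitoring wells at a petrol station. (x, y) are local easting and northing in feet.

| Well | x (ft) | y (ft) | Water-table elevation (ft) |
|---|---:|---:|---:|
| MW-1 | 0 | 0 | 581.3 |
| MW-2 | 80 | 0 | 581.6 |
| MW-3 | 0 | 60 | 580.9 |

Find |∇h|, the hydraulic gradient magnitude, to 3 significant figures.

0.00765

∂h/∂x = (581.6 − 581.3) / (80 − 0) = +0.003750
∂h/∂y = (580.9 − 581.3) / (60 − 0) = -0.006667
|∇h| = √(0.003750² + -0.006667²) = 0.007649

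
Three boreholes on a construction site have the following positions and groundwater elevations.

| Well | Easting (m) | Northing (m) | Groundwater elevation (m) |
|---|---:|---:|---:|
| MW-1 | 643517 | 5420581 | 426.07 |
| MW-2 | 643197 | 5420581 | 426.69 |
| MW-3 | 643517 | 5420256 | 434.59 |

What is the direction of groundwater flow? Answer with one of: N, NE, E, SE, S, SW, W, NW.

∂h/∂x = (426.69 − 426.07) / (643197 − 643517) = -0.001938
∂h/∂y = (434.59 − 426.07) / (5420256 − 5420581) = -0.02622
Flow = −∇h = (+0.001938 east, +0.02622 north), which points north.

N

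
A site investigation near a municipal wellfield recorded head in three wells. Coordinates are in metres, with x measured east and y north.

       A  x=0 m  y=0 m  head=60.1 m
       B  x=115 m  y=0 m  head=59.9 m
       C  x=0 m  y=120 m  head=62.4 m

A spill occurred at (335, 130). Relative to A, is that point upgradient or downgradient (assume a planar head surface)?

∂h/∂x = (59.9 − 60.1) / (115 − 0) = -0.001739
∂h/∂y = (62.4 − 60.1) / (120 − 0) = +0.01917
Head at (335, 130) = 60.1 + (-0.001739)·(335) + (+0.01917)·(130) = 62.01 m.
That is higher than the 60.1 m at A, so the point is upgradient.

upgradient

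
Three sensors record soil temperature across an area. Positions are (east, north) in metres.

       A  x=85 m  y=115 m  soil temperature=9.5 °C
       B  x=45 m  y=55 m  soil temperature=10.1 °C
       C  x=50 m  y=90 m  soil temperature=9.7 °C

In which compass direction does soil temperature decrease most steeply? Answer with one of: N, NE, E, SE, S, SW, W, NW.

N

With T = a·x + b·y + c and A as origin, the differences give:
  (-40)·a + (-60)·b = +0.6
  (-35)·a + (-25)·b = +0.2
Eliminate b (×(-25) and ×(-60), subtract): -1100·a = -3.00 → a = ∂T/∂x = +0.002727
Back-substitute: b = ∂T/∂y = -0.01182.
Steepest decrease is along −∇f = (-0.002727 E, +0.01182 N) → north.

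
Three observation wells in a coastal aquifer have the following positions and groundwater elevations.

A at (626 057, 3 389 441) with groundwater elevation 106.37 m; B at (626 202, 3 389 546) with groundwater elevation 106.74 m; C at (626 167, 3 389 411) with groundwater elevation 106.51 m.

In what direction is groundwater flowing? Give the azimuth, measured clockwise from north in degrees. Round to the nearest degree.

232°

Differences from A: to B (Δx, Δy, Δh) = (145, 105, +0.37); to C = (110, -30, +0.14).
Determinant of the coordinate differences = 145·(-30) − 110·105 = -15900.
∂h/∂x = [(+0.37)·(-30) − (+0.14)·105] / -15900 = +0.001623
∂h/∂y = [145·(+0.14) − 110·(+0.37)] / -15900 = +0.001283
Flow direction (−∇h) has components (-0.001623 E, -0.001283 N).
Azimuth = atan2(E, N) = atan2(-0.001623, -0.001283) = 231.7° ≈ 232°.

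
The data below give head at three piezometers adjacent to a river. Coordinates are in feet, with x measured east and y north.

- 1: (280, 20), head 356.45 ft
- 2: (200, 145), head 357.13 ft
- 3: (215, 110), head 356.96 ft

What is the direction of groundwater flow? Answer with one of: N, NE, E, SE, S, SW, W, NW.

SE

Differences from 1: to 2 (Δx, Δy, Δh) = (-80, 125, +0.68); to 3 = (-65, 90, +0.51).
Solve a·Δx + b·Δy = Δh: det = (-80)·90 − (-65)·125 = 925.
∂h/∂x = [(+0.68)·90 − (+0.51)·125] / 925 = -0.002757
∂h/∂y = [(-80)·(+0.51) − (-65)·(+0.68)] / 925 = +0.003676
Flow = −∇h = (+0.002757 east, -0.003676 north), which points southeast.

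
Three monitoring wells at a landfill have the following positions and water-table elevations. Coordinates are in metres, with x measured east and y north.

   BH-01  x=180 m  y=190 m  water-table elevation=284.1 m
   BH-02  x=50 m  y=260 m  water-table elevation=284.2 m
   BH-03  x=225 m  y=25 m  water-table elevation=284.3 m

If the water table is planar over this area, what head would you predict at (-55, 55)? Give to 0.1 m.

284.7 m

Differences from BH-01: to BH-02 (Δx, Δy, Δh) = (-130, 70, +0.1); to BH-03 = (45, -165, +0.2).
Solve a·Δx + b·Δy = Δh: det = (-130)·(-165) − 45·70 = 18300.
∂h/∂x = [(+0.1)·(-165) − (+0.2)·70] / 18300 = -0.001667
∂h/∂y = [(-130)·(+0.2) − 45·(+0.1)] / 18300 = -0.001667
h(-55, 55) = 284.1 + (-0.001667)·(-235) + (-0.001667)·(-135) = 284.1 +0.392 +0.225 = 284.717 m.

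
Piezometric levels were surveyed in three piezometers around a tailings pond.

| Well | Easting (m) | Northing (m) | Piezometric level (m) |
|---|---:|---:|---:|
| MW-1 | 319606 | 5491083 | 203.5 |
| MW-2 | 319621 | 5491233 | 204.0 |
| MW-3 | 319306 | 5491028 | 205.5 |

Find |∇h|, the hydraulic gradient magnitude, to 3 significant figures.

Taking MW-1 as reference: MW-2−MW-1 = (15, 150, +0.5); MW-3−MW-1 = (-300, -55, +2.0).
Determinant of the coordinate differences = 15·(-55) − (-300)·150 = 44175.
∂h/∂x = [(+0.5)·(-55) − (+2.0)·150] / 44175 = -0.007414
∂h/∂y = [15·(+2.0) − (-300)·(+0.5)] / 44175 = +0.004075
|∇h| = √(-0.007414² + 0.004075²) = 0.00846

0.00846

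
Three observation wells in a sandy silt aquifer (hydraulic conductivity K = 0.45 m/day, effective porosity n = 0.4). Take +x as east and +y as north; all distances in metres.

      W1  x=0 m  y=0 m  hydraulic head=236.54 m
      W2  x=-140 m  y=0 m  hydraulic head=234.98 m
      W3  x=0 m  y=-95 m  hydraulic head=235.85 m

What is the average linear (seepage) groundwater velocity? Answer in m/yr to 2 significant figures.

5.5 m/yr

∂h/∂x = (234.98 − 236.54) / (-140 − 0) = +0.01114
∂h/∂y = (235.85 − 236.54) / (-95 − 0) = +0.007263
|∇h| = √(0.01114² + 0.007263²) = 0.0133
Seepage velocity v = K·i/n = 0.45 × 0.0133 / 0.4 = 0.01496 m/day = 5.464 m/yr.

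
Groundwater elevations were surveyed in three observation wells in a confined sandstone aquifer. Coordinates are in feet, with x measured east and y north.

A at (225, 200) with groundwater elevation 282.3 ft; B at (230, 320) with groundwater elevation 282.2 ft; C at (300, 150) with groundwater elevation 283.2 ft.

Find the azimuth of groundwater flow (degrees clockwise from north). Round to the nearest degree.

277°

With h = a·x + b·y + c and A as origin, the differences give:
  5·a + 120·b = -0.1
  75·a + (-50)·b = +0.9
Eliminate b (×(-50) and ×120, subtract): -9250·a = -103.00 → a = ∂h/∂x = +0.01114
Back-substitute: b = ∂h/∂y = -0.001297.
Flow direction (−∇h) has components (-0.01114 E, +0.001297 N).
Azimuth = atan2(E, N) = atan2(-0.01114, +0.001297) = 276.6° ≈ 277°.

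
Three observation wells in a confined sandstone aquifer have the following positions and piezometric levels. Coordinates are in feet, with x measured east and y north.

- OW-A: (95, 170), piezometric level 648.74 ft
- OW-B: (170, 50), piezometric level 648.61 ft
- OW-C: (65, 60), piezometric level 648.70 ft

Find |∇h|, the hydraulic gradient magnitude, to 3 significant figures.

Taking OW-A as reference: OW-B−OW-A = (75, -120, -0.13); OW-C−OW-A = (-30, -110, -0.04).
Determinant of the coordinate differences = 75·(-110) − (-30)·(-120) = -11850.
∂h/∂x = [(-0.13)·(-110) − (-0.04)·(-120)] / -11850 = -0.0008017
∂h/∂y = [75·(-0.04) − (-30)·(-0.13)] / -11850 = +0.0005823
|∇h| = √(-0.0008017² + 0.0005823²) = 0.0009909

0.000991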